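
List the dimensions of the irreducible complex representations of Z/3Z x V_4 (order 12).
Dimensions: 1, 1, 1, 1, 1, 1, 1, 1, 1, 1, 1, 1

Explanation: There are 12 irreducibles (= number of conjugacy classes). Their dimensions d_i satisfy sum d_i^2 = |G| = 12: 1 + 1 + 1 + 1 + 1 + 1 + 1 + 1 + 1 + 1 + 1 + 1 = 12. (For the product with Z/3Z: each of the 3 1-dim characters of Z/3Z tensors with each irrep of V_4, giving 3 copies of each V_4-dimension.)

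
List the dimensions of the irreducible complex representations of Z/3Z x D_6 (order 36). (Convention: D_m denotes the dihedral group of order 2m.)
Dimensions: 1, 1, 1, 1, 1, 1, 1, 1, 1, 1, 1, 1, 2, 2, 2, 2, 2, 2

Proof sketch: There are 18 irreducibles (= number of conjugacy classes). Their dimensions d_i satisfy sum d_i^2 = |G| = 36: 1 + 1 + 1 + 1 + 1 + 1 + 1 + 1 + 1 + 1 + 1 + 1 + 4 + 4 + 4 + 4 + 4 + 4 = 36. (For the product with Z/3Z: each of the 3 1-dim characters of Z/3Z tensors with each irrep of D_6, giving 3 copies of each D_6-dimension.)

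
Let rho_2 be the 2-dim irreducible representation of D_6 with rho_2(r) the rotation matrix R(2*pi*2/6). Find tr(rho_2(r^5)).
chi_{rho_2}(r^5) = 2*cos(2*pi*2*5/6) = -1

Reasoning: rho_2(r^5) is rotation by angle 2*pi*2*5/6, whose trace is 2*cos(2*pi*2*5/6) = -1.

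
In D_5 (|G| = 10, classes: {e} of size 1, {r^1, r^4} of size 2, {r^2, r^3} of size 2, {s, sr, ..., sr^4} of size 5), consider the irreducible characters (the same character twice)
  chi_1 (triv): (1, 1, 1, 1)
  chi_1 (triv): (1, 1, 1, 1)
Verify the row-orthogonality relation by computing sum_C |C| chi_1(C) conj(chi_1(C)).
Sum = 10 = |G| = 10; so <chi_1, chi_1> = 1 (norm-1 confirms irreducibility).

Solution. Compute term by term over conjugacy classes (|C| * chi_1(C) * conj(chi_1(C))):
  1*(1)*conj(1) + 2*(1)*conj(1) + 2*(1)*conj(1) + 5*(1)*conj(1)
  = (1) + (2) + (2) + (5)
  = 10.
Dividing by |G| = 10 gives 10/10 = 1, matching the row-orthogonality relation <chi_1, chi_1> = [chi_1 = chi_1].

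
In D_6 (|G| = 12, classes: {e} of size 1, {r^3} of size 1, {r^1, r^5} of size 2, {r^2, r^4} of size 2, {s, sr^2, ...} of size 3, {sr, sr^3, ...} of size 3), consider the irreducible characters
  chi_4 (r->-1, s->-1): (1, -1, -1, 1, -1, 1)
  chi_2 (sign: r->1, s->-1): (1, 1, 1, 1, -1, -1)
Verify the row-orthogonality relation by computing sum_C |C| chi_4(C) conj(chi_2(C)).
Sum = 0; so <chi_4, chi_2> = 0 (distinct irreducibles are orthogonal).

Proof sketch: Compute term by term over conjugacy classes (|C| * chi_4(C) * conj(chi_2(C))):
  1*(1)*conj(1) + 1*(-1)*conj(1) + 2*(-1)*conj(1) + 2*(1)*conj(1) + 3*(-1)*conj(-1) + 3*(1)*conj(-1)
  = (1) + (-1) + (-2) + (2) + (3) + (-3)
  = 0.
Dividing by |G| = 12 gives 0/12 = 0, matching the row-orthogonality relation <chi_4, chi_2> = [chi_4 = chi_2].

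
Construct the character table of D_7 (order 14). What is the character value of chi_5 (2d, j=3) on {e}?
Conjugacy classes: {e} of size 1, {r^1, r^6} of size 2, {r^2, r^5} of size 2, {r^3, r^4} of size 2, {s, sr, ..., sr^6} of size 7.
Character table:
  irrep \ class              {e} (size 1)  {r^1, r^6} (size 2)  {r^2, r^5} (size 2)  {r^3, r^4} (size 2)  {s, sr, ..., sr^6} (size 7)
  chi_1 (triv)               1             1                    1                    1                    1                          
  chi_2 (sign: r->1, s->-1)  1             1                    1                    1                    -1                         
  chi_3 (2d, j=1)            2             2*cos(2*pi/7)        -2*cos(3*pi/7)       -2*cos(pi/7)         0                          
  chi_4 (2d, j=2)            2             -2*cos(3*pi/7)       -2*cos(pi/7)         2*cos(2*pi/7)        0                          
  chi_5 (2d, j=3)            2             -2*cos(pi/7)         2*cos(2*pi/7)        -2*cos(3*pi/7)       0                          

Spot check: chi_5 (2d, j=3) on {e} = 2.

Argument: D_7 has order 2*7 = 14 with 5 conjugacy classes, hence 5 irreducibles. Sum of squared dims 1 + 1 + 4 + 4 + 4 = 14 = |G|. Linear characters come from the abelianisation; the 2-dimensional irreps have character r^k -> 2*cos(2*pi*j*k/7), reflections -> 0.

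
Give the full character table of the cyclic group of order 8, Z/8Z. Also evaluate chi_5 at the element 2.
Character table of Z/8Z (irreps indexed chi_0,...,chi_7 with chi_k(m) = zeta_8^(k*m), zeta_8 = exp(2*pi*i/8)):
  irrep \ class  {0} (size 1)  {1} (size 1)    {2} (size 1)  {3} (size 1)    {4} (size 1)  {5} (size 1)    {6} (size 1)  {7} (size 1)  
  chi_0          1             1               1             1               1             1               1             1             
  chi_1          1             exp(I*pi/4)     I             exp(3*I*pi/4)   -1            exp(-3*I*pi/4)  -I            exp(-I*pi/4)  
  chi_2          1             I               -1            -I              1             I               -1            -I            
  chi_3          1             exp(3*I*pi/4)   -I            exp(I*pi/4)     -1            exp(-I*pi/4)    I             exp(-3*I*pi/4)
  chi_4          1             -1              1             -1              1             -1              1             -1            
  chi_5          1             exp(-3*I*pi/4)  I             exp(-I*pi/4)    -1            exp(I*pi/4)     -I            exp(3*I*pi/4) 
  chi_6          1             -I              -1            I               1             -I              -1            I             
  chi_7          1             exp(-I*pi/4)    -I            exp(-3*I*pi/4)  -1            exp(3*I*pi/4)   I             exp(I*pi/4)   

Spot check: chi_5(2) = zeta_8^(5*2) = zeta_8^10 = I.

Details: Z/8Z is abelian, so all 8 irreducible complex representations are 1-dimensional. They are given by chi_k(m) = zeta_8^(k*m) for k = 0,...,7. Row orthogonality: sum_m chi_k(m) conj(chi_l(m)) = 8 * [k = l].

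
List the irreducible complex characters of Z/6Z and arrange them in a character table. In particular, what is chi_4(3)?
Character table of Z/6Z (irreps indexed chi_0,...,chi_5 with chi_k(m) = zeta_6^(k*m), zeta_6 = exp(2*pi*i/6)):
  irrep \ class  {0} (size 1)  {1} (size 1)    {2} (size 1)    {3} (size 1)  {4} (size 1)    {5} (size 1)  
  chi_0          1             1               1               1             1               1             
  chi_1          1             exp(I*pi/3)     exp(2*I*pi/3)   -1            exp(-2*I*pi/3)  exp(-I*pi/3)  
  chi_2          1             exp(2*I*pi/3)   exp(-2*I*pi/3)  1             exp(2*I*pi/3)   exp(-2*I*pi/3)
  chi_3          1             -1              1               -1            1               -1            
  chi_4          1             exp(-2*I*pi/3)  exp(2*I*pi/3)   1             exp(-2*I*pi/3)  exp(2*I*pi/3) 
  chi_5          1             exp(-I*pi/3)    exp(-2*I*pi/3)  -1            exp(2*I*pi/3)   exp(I*pi/3)   

Spot check: chi_4(3) = zeta_6^(4*3) = zeta_6^12 = 1.

Explanation: Z/6Z is abelian, so all 6 irreducible complex representations are 1-dimensional. They are given by chi_k(m) = zeta_6^(k*m) for k = 0,...,5. Row orthogonality: sum_m chi_k(m) conj(chi_l(m)) = 6 * [k = l].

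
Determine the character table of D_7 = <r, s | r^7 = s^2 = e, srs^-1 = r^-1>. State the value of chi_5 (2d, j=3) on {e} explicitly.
Conjugacy classes: {e} of size 1, {r^1, r^6} of size 2, {r^2, r^5} of size 2, {r^3, r^4} of size 2, {s, sr, ..., sr^6} of size 7.
Character table:
  irrep \ class              {e} (size 1)  {r^1, r^6} (size 2)  {r^2, r^5} (size 2)  {r^3, r^4} (size 2)  {s, sr, ..., sr^6} (size 7)
  chi_1 (triv)               1             1                    1                    1                    1                          
  chi_2 (sign: r->1, s->-1)  1             1                    1                    1                    -1                         
  chi_3 (2d, j=1)            2             2*cos(2*pi/7)        -2*cos(3*pi/7)       -2*cos(pi/7)         0                          
  chi_4 (2d, j=2)            2             -2*cos(3*pi/7)       -2*cos(pi/7)         2*cos(2*pi/7)        0                          
  chi_5 (2d, j=3)            2             -2*cos(pi/7)         2*cos(2*pi/7)        -2*cos(3*pi/7)       0                          

Spot check: chi_5 (2d, j=3) on {e} = 2.

Reasoning: D_7 has order 2*7 = 14 with 5 conjugacy classes, hence 5 irreducibles. Sum of squared dims 1 + 1 + 4 + 4 + 4 = 14 = |G|. Linear characters come from the abelianisation; the 2-dimensional irreps have character r^k -> 2*cos(2*pi*j*k/7), reflections -> 0.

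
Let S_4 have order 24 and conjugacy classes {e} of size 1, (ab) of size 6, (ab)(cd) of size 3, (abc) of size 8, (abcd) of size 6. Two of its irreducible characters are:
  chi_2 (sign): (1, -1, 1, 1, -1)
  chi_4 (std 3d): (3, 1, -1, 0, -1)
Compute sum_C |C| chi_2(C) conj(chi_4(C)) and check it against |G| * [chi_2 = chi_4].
Sum = 0; so <chi_2, chi_4> = 0 (distinct irreducibles are orthogonal).

Why: Compute term by term over conjugacy classes (|C| * chi_2(C) * conj(chi_4(C))):
  1*(1)*conj(3) + 6*(-1)*conj(1) + 3*(1)*conj(-1) + 8*(1)*conj(0) + 6*(-1)*conj(-1)
  = (3) + (-6) + (-3) + (0) + (6)
  = 0.
Dividing by |G| = 24 gives 0/24 = 0, matching the row-orthogonality relation <chi_2, chi_4> = [chi_2 = chi_4].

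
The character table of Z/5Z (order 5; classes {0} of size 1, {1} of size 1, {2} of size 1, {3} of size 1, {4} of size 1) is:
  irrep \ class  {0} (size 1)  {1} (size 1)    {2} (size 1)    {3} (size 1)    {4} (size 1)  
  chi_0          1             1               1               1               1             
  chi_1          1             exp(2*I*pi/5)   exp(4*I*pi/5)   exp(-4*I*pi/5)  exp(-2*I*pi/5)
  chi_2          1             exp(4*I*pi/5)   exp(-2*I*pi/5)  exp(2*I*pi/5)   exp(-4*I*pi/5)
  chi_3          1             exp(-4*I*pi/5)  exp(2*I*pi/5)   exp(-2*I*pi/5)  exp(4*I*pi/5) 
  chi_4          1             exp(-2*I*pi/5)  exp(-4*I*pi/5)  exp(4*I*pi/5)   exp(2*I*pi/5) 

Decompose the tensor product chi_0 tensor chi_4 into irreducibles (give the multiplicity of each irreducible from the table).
chi_0 tensor chi_4 = chi_4 (all other irreducibles have multiplicity 0).

Reasoning: The character of a tensor product is the pointwise product (chi_0 * chi_4)(C) = chi_0(C) * chi_4(C):
  {0}: (1)*(1), {1}: (1)*(exp(-2*I*pi/5)), {2}: (1)*(exp(-4*I*pi/5)), {3}: (1)*(exp(4*I*pi/5)), {4}: (1)*(exp(2*I*pi/5))
so (chi_0 * chi_4) takes values
  {0} -> 1, {1} -> exp(-2*I*pi/5), {2} -> exp(-4*I*pi/5), {3} -> exp(4*I*pi/5), {4} -> exp(2*I*pi/5).
Now take the inner product of this character with each irreducible chi from the table, <chi_0*chi_4, chi> = (1/5) sum_C |C| (chi_0*chi_4)(C) conj(chi(C)):
  <chi_0*chi_4, chi_0> = (1/5)[1*(1)*conj(1) + 1*(exp(-2*I*pi/5))*conj(1) + 1*(exp(-4*I*pi/5))*conj(1) + 1*(exp(4*I*pi/5))*conj(1) + 1*(exp(2*I*pi/5))*conj(1)]
      = (1/5)[(1) + (exp(-2*I*pi/5)) + (exp(-4*I*pi/5)) + (exp(4*I*pi/5)) + (exp(2*I*pi/5))] = 0/5 = 0
  <chi_0*chi_4, chi_1> = (1/5)[1*(1)*conj(1) + 1*(exp(-2*I*pi/5))*conj(exp(2*I*pi/5)) + 1*(exp(-4*I*pi/5))*conj(exp(4*I*pi/5)) + 1*(exp(4*I*pi/5))*conj(exp(-4*I*pi/5)) + 1*(exp(2*I*pi/5))*conj(exp(-2*I*pi/5))]
      = (1/5)[(1) + (exp(-4*I*pi/5)) + (exp(2*I*pi/5)) + (exp(-2*I*pi/5)) + (exp(4*I*pi/5))] = 0/5 = 0
  <chi_0*chi_4, chi_2> = (1/5)[1*(1)*conj(1) + 1*(exp(-2*I*pi/5))*conj(exp(4*I*pi/5)) + 1*(exp(-4*I*pi/5))*conj(exp(-2*I*pi/5)) + 1*(exp(4*I*pi/5))*conj(exp(2*I*pi/5)) + 1*(exp(2*I*pi/5))*conj(exp(-4*I*pi/5))]
      = (1/5)[(1) + (exp(4*I*pi/5)) + (exp(-2*I*pi/5)) + (exp(2*I*pi/5)) + (exp(-4*I*pi/5))] = 0/5 = 0
  <chi_0*chi_4, chi_3> = (1/5)[1*(1)*conj(1) + 1*(exp(-2*I*pi/5))*conj(exp(-4*I*pi/5)) + 1*(exp(-4*I*pi/5))*conj(exp(2*I*pi/5)) + 1*(exp(4*I*pi/5))*conj(exp(-2*I*pi/5)) + 1*(exp(2*I*pi/5))*conj(exp(4*I*pi/5))]
      = (1/5)[(1) + (exp(2*I*pi/5)) + (exp(4*I*pi/5)) + (exp(-4*I*pi/5)) + (exp(-2*I*pi/5))] = 0/5 = 0
  <chi_0*chi_4, chi_4> = (1/5)[1*(1)*conj(1) + 1*(exp(-2*I*pi/5))*conj(exp(-2*I*pi/5)) + 1*(exp(-4*I*pi/5))*conj(exp(-4*I*pi/5)) + 1*(exp(4*I*pi/5))*conj(exp(4*I*pi/5)) + 1*(exp(2*I*pi/5))*conj(exp(2*I*pi/5))]
      = (1/5)[(1) + (1) + (1) + (1) + (1)] = 5/5 = 1
(Exp terms are combined using exp(i*s)*conj(exp(i*t)) = exp(i*(s-t)), and sums of them are collapsed using the identity that for every m > 1 the m distinct m-th roots of unity sum to 0, e.g. 1 + exp(2*I*pi/3) + exp(-2*I*pi/3) = 0.)
Hence the multiplicities are chi_4: 1. Dimension check: dim(chi_0)*dim(chi_4) = 1*1 = 1 and sum (mult * dim) = 1*1 = 1.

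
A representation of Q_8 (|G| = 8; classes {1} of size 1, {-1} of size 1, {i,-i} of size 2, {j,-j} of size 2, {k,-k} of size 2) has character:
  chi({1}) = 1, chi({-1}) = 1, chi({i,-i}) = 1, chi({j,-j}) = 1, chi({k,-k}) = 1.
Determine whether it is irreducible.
Irreducible: <chi, chi> = 1.

Reasoning: <chi, chi> = (1/|G|) sum_C |C| * |chi(C)|^2 = (1/8)[1*|1|^2 + 1*|1|^2 + 2*|1|^2 + 2*|1|^2 + 2*|1|^2]
  = (1/8)[(1) + (1) + (2) + (2) + (2)] = 8/8 = 1.
A character is irreducible iff <chi, chi> = 1, so this representation is irreducible.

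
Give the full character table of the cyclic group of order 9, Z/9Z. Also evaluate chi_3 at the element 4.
Character table of Z/9Z (irreps indexed chi_0,...,chi_8 with chi_k(m) = zeta_9^(k*m), zeta_9 = exp(2*pi*i/9)):
  irrep \ class  {0} (size 1)  {1} (size 1)    {2} (size 1)    {3} (size 1)    {4} (size 1)    {5} (size 1)    {6} (size 1)    {7} (size 1)    {8} (size 1)  
  chi_0          1             1               1               1               1               1               1               1               1             
  chi_1          1             exp(2*I*pi/9)   exp(4*I*pi/9)   exp(2*I*pi/3)   exp(8*I*pi/9)   exp(-8*I*pi/9)  exp(-2*I*pi/3)  exp(-4*I*pi/9)  exp(-2*I*pi/9)
  chi_2          1             exp(4*I*pi/9)   exp(8*I*pi/9)   exp(-2*I*pi/3)  exp(-2*I*pi/9)  exp(2*I*pi/9)   exp(2*I*pi/3)   exp(-8*I*pi/9)  exp(-4*I*pi/9)
  chi_3          1             exp(2*I*pi/3)   exp(-2*I*pi/3)  1               exp(2*I*pi/3)   exp(-2*I*pi/3)  1               exp(2*I*pi/3)   exp(-2*I*pi/3)
  chi_4          1             exp(8*I*pi/9)   exp(-2*I*pi/9)  exp(2*I*pi/3)   exp(-4*I*pi/9)  exp(4*I*pi/9)   exp(-2*I*pi/3)  exp(2*I*pi/9)   exp(-8*I*pi/9)
  chi_5          1             exp(-8*I*pi/9)  exp(2*I*pi/9)   exp(-2*I*pi/3)  exp(4*I*pi/9)   exp(-4*I*pi/9)  exp(2*I*pi/3)   exp(-2*I*pi/9)  exp(8*I*pi/9) 
  chi_6          1             exp(-2*I*pi/3)  exp(2*I*pi/3)   1               exp(-2*I*pi/3)  exp(2*I*pi/3)   1               exp(-2*I*pi/3)  exp(2*I*pi/3) 
  chi_7          1             exp(-4*I*pi/9)  exp(-8*I*pi/9)  exp(2*I*pi/3)   exp(2*I*pi/9)   exp(-2*I*pi/9)  exp(-2*I*pi/3)  exp(8*I*pi/9)   exp(4*I*pi/9) 
  chi_8          1             exp(-2*I*pi/9)  exp(-4*I*pi/9)  exp(-2*I*pi/3)  exp(-8*I*pi/9)  exp(8*I*pi/9)   exp(2*I*pi/3)   exp(4*I*pi/9)   exp(2*I*pi/9) 

Spot check: chi_3(4) = zeta_9^(3*4) = zeta_9^12 = exp(2*I*pi/3).

Proof sketch: Z/9Z is abelian, so all 9 irreducible complex representations are 1-dimensional. They are given by chi_k(m) = zeta_9^(k*m) for k = 0,...,8. Row orthogonality: sum_m chi_k(m) conj(chi_l(m)) = 9 * [k = l].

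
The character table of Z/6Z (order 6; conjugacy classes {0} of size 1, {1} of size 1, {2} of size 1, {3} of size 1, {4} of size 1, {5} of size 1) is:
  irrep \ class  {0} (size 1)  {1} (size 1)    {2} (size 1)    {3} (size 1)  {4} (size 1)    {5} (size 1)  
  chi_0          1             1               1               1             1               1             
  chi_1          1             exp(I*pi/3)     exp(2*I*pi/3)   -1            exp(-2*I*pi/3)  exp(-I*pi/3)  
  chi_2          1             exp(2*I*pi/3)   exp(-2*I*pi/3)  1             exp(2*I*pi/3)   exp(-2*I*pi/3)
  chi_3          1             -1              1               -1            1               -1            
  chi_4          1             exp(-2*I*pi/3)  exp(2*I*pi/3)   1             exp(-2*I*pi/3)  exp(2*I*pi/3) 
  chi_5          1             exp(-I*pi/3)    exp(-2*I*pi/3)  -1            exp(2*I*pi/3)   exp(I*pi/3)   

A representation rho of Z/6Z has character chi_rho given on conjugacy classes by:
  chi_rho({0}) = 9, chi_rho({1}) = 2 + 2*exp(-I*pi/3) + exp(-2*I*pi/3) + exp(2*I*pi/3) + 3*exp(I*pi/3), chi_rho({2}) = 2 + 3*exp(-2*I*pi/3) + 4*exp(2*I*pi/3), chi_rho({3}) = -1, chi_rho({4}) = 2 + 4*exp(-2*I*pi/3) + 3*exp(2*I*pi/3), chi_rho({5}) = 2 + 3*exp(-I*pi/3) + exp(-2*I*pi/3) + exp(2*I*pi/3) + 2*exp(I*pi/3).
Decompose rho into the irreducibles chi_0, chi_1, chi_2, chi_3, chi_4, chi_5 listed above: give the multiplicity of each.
Multiplicities: chi_0: 2, chi_1: 3, chi_2: 1, chi_3: 0, chi_4: 1, chi_5: 2.

Solution. Use <chi_rho, chi> = (1/|G|) sum_C |C| * chi_rho(C) * conj(chi(C)) with |G| = 6 for each irreducible chi in the table:
  <chi_rho, chi_0> = (1/6)[1*(9)*conj(1) + 1*(2 + 2*exp(-I*pi/3) + exp(-2*I*pi/3) + exp(2*I*pi/3) + 3*exp(I*pi/3))*conj(1) + 1*(2 + 3*exp(-2*I*pi/3) + 4*exp(2*I*pi/3))*conj(1) + 1*(-1)*conj(1) + 1*(2 + 4*exp(-2*I*pi/3) + 3*exp(2*I*pi/3))*conj(1) + 1*(2 + 3*exp(-I*pi/3) + exp(-2*I*pi/3) + exp(2*I*pi/3) + 2*exp(I*pi/3))*conj(1)]
      = (1/6)[(9) + (2 + 2*exp(-I*pi/3) + exp(-2*I*pi/3) + exp(2*I*pi/3) + 3*exp(I*pi/3)) + (2 + 3*exp(-2*I*pi/3) + 4*exp(2*I*pi/3)) + (-1) + (2 + 4*exp(-2*I*pi/3) + 3*exp(2*I*pi/3)) + (2 + 3*exp(-I*pi/3) + exp(-2*I*pi/3) + exp(2*I*pi/3) + 2*exp(I*pi/3))] = 12/6 = 2
  <chi_rho, chi_1> = (1/6)[1*(9)*conj(1) + 1*(2 + 2*exp(-I*pi/3) + exp(-2*I*pi/3) + exp(2*I*pi/3) + 3*exp(I*pi/3))*conj(exp(I*pi/3)) + 1*(2 + 3*exp(-2*I*pi/3) + 4*exp(2*I*pi/3))*conj(exp(2*I*pi/3)) + 1*(-1)*conj(-1) + 1*(2 + 4*exp(-2*I*pi/3) + 3*exp(2*I*pi/3))*conj(exp(-2*I*pi/3)) + 1*(2 + 3*exp(-I*pi/3) + exp(-2*I*pi/3) + exp(2*I*pi/3) + 2*exp(I*pi/3))*conj(exp(-I*pi/3))]
      = (1/6)[(9) + (2 + 2*exp(-2*I*pi/3) + 2*exp(-I*pi/3) + exp(I*pi/3)) + (4 + 2*exp(-2*I*pi/3) + 3*exp(2*I*pi/3)) + (1) + (4 + 3*exp(-2*I*pi/3) + 2*exp(2*I*pi/3)) + (2 + exp(-I*pi/3) + 2*exp(2*I*pi/3) + 2*exp(I*pi/3))] = 18/6 = 3
  <chi_rho, chi_2> = (1/6)[1*(9)*conj(1) + 1*(2 + 2*exp(-I*pi/3) + exp(-2*I*pi/3) + exp(2*I*pi/3) + 3*exp(I*pi/3))*conj(exp(2*I*pi/3)) + 1*(2 + 3*exp(-2*I*pi/3) + 4*exp(2*I*pi/3))*conj(exp(-2*I*pi/3)) + 1*(-1)*conj(1) + 1*(2 + 4*exp(-2*I*pi/3) + 3*exp(2*I*pi/3))*conj(exp(2*I*pi/3)) + 1*(2 + 3*exp(-I*pi/3) + exp(-2*I*pi/3) + exp(2*I*pi/3) + 2*exp(I*pi/3))*conj(exp(-2*I*pi/3))]
      = (1/6)[(9) + (-1 + 3*exp(-I*pi/3) + 2*exp(-2*I*pi/3) + exp(2*I*pi/3)) + (3 + 4*exp(-2*I*pi/3) + 2*exp(2*I*pi/3)) + (-1) + (3 + 2*exp(-2*I*pi/3) + 4*exp(2*I*pi/3)) + (-1 + exp(-2*I*pi/3) + 2*exp(2*I*pi/3) + 3*exp(I*pi/3))] = 6/6 = 1
  <chi_rho, chi_3> = (1/6)[1*(9)*conj(1) + 1*(2 + 2*exp(-I*pi/3) + exp(-2*I*pi/3) + exp(2*I*pi/3) + 3*exp(I*pi/3))*conj(-1) + 1*(2 + 3*exp(-2*I*pi/3) + 4*exp(2*I*pi/3))*conj(1) + 1*(-1)*conj(-1) + 1*(2 + 4*exp(-2*I*pi/3) + 3*exp(2*I*pi/3))*conj(1) + 1*(2 + 3*exp(-I*pi/3) + exp(-2*I*pi/3) + exp(2*I*pi/3) + 2*exp(I*pi/3))*conj(-1)]
      = (1/6)[(9) + (-2 - 3*exp(I*pi/3) - exp(2*I*pi/3) - exp(-2*I*pi/3) - 2*exp(-I*pi/3)) + (2 + 3*exp(-2*I*pi/3) + 4*exp(2*I*pi/3)) + (1) + (2 + 4*exp(-2*I*pi/3) + 3*exp(2*I*pi/3)) + (-2 - 2*exp(I*pi/3) - exp(2*I*pi/3) - exp(-2*I*pi/3) - 3*exp(-I*pi/3))] = 0/6 = 0
  <chi_rho, chi_4> = (1/6)[1*(9)*conj(1) + 1*(2 + 2*exp(-I*pi/3) + exp(-2*I*pi/3) + exp(2*I*pi/3) + 3*exp(I*pi/3))*conj(exp(-2*I*pi/3)) + 1*(2 + 3*exp(-2*I*pi/3) + 4*exp(2*I*pi/3))*conj(exp(2*I*pi/3)) + 1*(-1)*conj(1) + 1*(2 + 4*exp(-2*I*pi/3) + 3*exp(2*I*pi/3))*conj(exp(-2*I*pi/3)) + 1*(2 + 3*exp(-I*pi/3) + exp(-2*I*pi/3) + exp(2*I*pi/3) + 2*exp(I*pi/3))*conj(exp(2*I*pi/3))]
      = (1/6)[(9) + (-2 + exp(-2*I*pi/3) + 2*exp(2*I*pi/3) + 2*exp(I*pi/3)) + (4 + 2*exp(-2*I*pi/3) + 3*exp(2*I*pi/3)) + (-1) + (4 + 3*exp(-2*I*pi/3) + 2*exp(2*I*pi/3)) + (-2 + 2*exp(-2*I*pi/3) + 2*exp(-I*pi/3) + exp(2*I*pi/3))] = 6/6 = 1
  <chi_rho, chi_5> = (1/6)[1*(9)*conj(1) + 1*(2 + 2*exp(-I*pi/3) + exp(-2*I*pi/3) + exp(2*I*pi/3) + 3*exp(I*pi/3))*conj(exp(-I*pi/3)) + 1*(2 + 3*exp(-2*I*pi/3) + 4*exp(2*I*pi/3))*conj(exp(-2*I*pi/3)) + 1*(-1)*conj(-1) + 1*(2 + 4*exp(-2*I*pi/3) + 3*exp(2*I*pi/3))*conj(exp(2*I*pi/3)) + 1*(2 + 3*exp(-I*pi/3) + exp(-2*I*pi/3) + exp(2*I*pi/3) + 2*exp(I*pi/3))*conj(exp(I*pi/3))]
      = (1/6)[(9) + (1 + exp(-I*pi/3) + 2*exp(I*pi/3) + 3*exp(2*I*pi/3)) + (3 + 4*exp(-2*I*pi/3) + 2*exp(2*I*pi/3)) + (1) + (3 + 2*exp(-2*I*pi/3) + 4*exp(2*I*pi/3)) + (1 + 3*exp(-2*I*pi/3) + 2*exp(-I*pi/3) + exp(I*pi/3))] = 12/6 = 2
(Exp terms are combined using exp(i*s)*conj(exp(i*t)) = exp(i*(s-t)), and sums of them are collapsed using the identity that for every m > 1 the m distinct m-th roots of unity sum to 0, e.g. 1 + exp(2*I*pi/3) + exp(-2*I*pi/3) = 0.)
Dimension check: dim(rho) = sum (mult * dim) = 2*1 + 3*1 + 1*1 + 0*1 + 1*1 + 2*1 = 9 = chi_rho(e) = 9.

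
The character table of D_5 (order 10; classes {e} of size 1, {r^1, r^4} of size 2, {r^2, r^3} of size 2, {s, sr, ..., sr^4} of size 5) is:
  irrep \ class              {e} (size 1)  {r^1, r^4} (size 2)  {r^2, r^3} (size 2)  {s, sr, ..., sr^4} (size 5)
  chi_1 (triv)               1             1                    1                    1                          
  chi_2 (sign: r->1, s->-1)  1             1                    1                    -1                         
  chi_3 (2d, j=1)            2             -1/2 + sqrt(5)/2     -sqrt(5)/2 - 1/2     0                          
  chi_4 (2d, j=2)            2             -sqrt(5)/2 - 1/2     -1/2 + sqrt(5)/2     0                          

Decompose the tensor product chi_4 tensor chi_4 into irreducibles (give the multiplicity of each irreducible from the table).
chi_4 tensor chi_4 = chi_1 + chi_2 + chi_3 (all other irreducibles have multiplicity 0).

Proof sketch: The character of a tensor product is the pointwise product (chi_4 * chi_4)(C) = chi_4(C) * chi_4(C):
  {e}: (2)*(2), {r^1, r^4}: (-sqrt(5)/2 - 1/2)*(-sqrt(5)/2 - 1/2), {r^2, r^3}: (-1/2 + sqrt(5)/2)*(-1/2 + sqrt(5)/2), {s, sr, ..., sr^4}: (0)*(0)
so (chi_4 * chi_4) takes values
  {e} -> 4, {r^1, r^4} -> sqrt(5)/2 + 3/2, {r^2, r^3} -> 3/2 - sqrt(5)/2, {s, sr, ..., sr^4} -> 0.
Now take the inner product of this character with each irreducible chi from the table, <chi_4*chi_4, chi> = (1/10) sum_C |C| (chi_4*chi_4)(C) conj(chi(C)):
  <chi_4*chi_4, chi_1> = (1/10)[1*(4)*conj(1) + 2*(sqrt(5)/2 + 3/2)*conj(1) + 2*(3/2 - sqrt(5)/2)*conj(1) + 5*(0)*conj(1)]
      = (1/10)[(4) + (sqrt(5) + 3) + (3 - sqrt(5)) + (0)] = 10/10 = 1
  <chi_4*chi_4, chi_2> = (1/10)[1*(4)*conj(1) + 2*(sqrt(5)/2 + 3/2)*conj(1) + 2*(3/2 - sqrt(5)/2)*conj(1) + 5*(0)*conj(-1)]
      = (1/10)[(4) + (sqrt(5) + 3) + (3 - sqrt(5)) + (0)] = 10/10 = 1
  <chi_4*chi_4, chi_3> = (1/10)[1*(4)*conj(2) + 2*(sqrt(5)/2 + 3/2)*conj(-1/2 + sqrt(5)/2) + 2*(3/2 - sqrt(5)/2)*conj(-sqrt(5)/2 - 1/2) + 5*(0)*conj(0)]
      = (1/10)[(8) + (1 + sqrt(5)) + (1 - sqrt(5)) + (0)] = 10/10 = 1
  <chi_4*chi_4, chi_4> = (1/10)[1*(4)*conj(2) + 2*(sqrt(5)/2 + 3/2)*conj(-sqrt(5)/2 - 1/2) + 2*(3/2 - sqrt(5)/2)*conj(-1/2 + sqrt(5)/2) + 5*(0)*conj(0)]
      = (1/10)[(8) + (-2*sqrt(5) - 4) + (-4 + 2*sqrt(5)) + (0)] = 0/10 = 0
Hence the multiplicities are chi_1: 1, chi_2: 1, chi_3: 1. Dimension check: dim(chi_4)*dim(chi_4) = 2*2 = 4 and sum (mult * dim) = 1*1 + 1*1 + 1*2 = 4.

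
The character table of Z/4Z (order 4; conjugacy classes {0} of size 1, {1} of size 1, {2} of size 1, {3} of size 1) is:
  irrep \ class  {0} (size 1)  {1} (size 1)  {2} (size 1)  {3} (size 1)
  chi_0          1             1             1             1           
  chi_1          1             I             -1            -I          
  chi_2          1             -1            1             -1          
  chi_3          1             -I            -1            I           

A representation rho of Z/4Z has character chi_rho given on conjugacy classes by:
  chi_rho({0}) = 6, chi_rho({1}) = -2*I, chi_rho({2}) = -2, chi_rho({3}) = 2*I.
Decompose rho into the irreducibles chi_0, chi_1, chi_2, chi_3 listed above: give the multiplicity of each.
Multiplicities: chi_0: 1, chi_1: 1, chi_2: 1, chi_3: 3.

Working: Use <chi_rho, chi> = (1/|G|) sum_C |C| * chi_rho(C) * conj(chi(C)) with |G| = 4 for each irreducible chi in the table:
  <chi_rho, chi_0> = (1/4)[1*(6)*conj(1) + 1*(-2*I)*conj(1) + 1*(-2)*conj(1) + 1*(2*I)*conj(1)]
      = (1/4)[(6) + (-2*I) + (-2) + (2*I)] = 4/4 = 1
  <chi_rho, chi_1> = (1/4)[1*(6)*conj(1) + 1*(-2*I)*conj(I) + 1*(-2)*conj(-1) + 1*(2*I)*conj(-I)]
      = (1/4)[(6) + (-2) + (2) + (-2)] = 4/4 = 1
  <chi_rho, chi_2> = (1/4)[1*(6)*conj(1) + 1*(-2*I)*conj(-1) + 1*(-2)*conj(1) + 1*(2*I)*conj(-1)]
      = (1/4)[(6) + (2*I) + (-2) + (-2*I)] = 4/4 = 1
  <chi_rho, chi_3> = (1/4)[1*(6)*conj(1) + 1*(-2*I)*conj(-I) + 1*(-2)*conj(-1) + 1*(2*I)*conj(I)]
      = (1/4)[(6) + (2) + (2) + (2)] = 12/4 = 3
(Exp terms are combined using exp(i*s)*conj(exp(i*t)) = exp(i*(s-t)), and sums of them are collapsed using the identity that for every m > 1 the m distinct m-th roots of unity sum to 0, e.g. 1 + exp(2*I*pi/3) + exp(-2*I*pi/3) = 0.)
Dimension check: dim(rho) = sum (mult * dim) = 1*1 + 1*1 + 1*1 + 3*1 = 6 = chi_rho(e) = 6.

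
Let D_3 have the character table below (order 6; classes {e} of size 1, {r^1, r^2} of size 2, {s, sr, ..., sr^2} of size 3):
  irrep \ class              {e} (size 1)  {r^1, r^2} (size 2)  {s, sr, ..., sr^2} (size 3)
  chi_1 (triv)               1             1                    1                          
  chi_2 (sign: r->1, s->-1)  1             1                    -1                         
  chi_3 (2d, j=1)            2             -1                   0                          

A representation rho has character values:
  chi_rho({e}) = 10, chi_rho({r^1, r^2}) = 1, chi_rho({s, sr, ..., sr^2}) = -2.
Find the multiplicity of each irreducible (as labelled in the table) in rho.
Multiplicities: chi_1: 1, chi_2: 3, chi_3: 3.

Proof sketch: Use <chi_rho, chi> = (1/|G|) sum_C |C| * chi_rho(C) * conj(chi(C)) with |G| = 6 for each irreducible chi in the table:
  <chi_rho, chi_1> = (1/6)[1*(10)*conj(1) + 2*(1)*conj(1) + 3*(-2)*conj(1)]
      = (1/6)[(10) + (2) + (-6)] = 6/6 = 1
  <chi_rho, chi_2> = (1/6)[1*(10)*conj(1) + 2*(1)*conj(1) + 3*(-2)*conj(-1)]
      = (1/6)[(10) + (2) + (6)] = 18/6 = 3
  <chi_rho, chi_3> = (1/6)[1*(10)*conj(2) + 2*(1)*conj(-1) + 3*(-2)*conj(0)]
      = (1/6)[(20) + (-2) + (0)] = 18/6 = 3
Dimension check: dim(rho) = sum (mult * dim) = 1*1 + 3*1 + 3*2 = 10 = chi_rho(e) = 10.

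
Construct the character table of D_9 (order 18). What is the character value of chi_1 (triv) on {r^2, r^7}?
Conjugacy classes: {e} of size 1, {r^1, r^8} of size 2, {r^2, r^7} of size 2, {r^3, r^6} of size 2, {r^4, r^5} of size 2, {s, sr, ..., sr^8} of size 9.
Character table:
  irrep \ class              {e} (size 1)  {r^1, r^8} (size 2)  {r^2, r^7} (size 2)  {r^3, r^6} (size 2)  {r^4, r^5} (size 2)  {s, sr, ..., sr^8} (size 9)
  chi_1 (triv)               1             1                    1                    1                    1                    1                          
  chi_2 (sign: r->1, s->-1)  1             1                    1                    1                    1                    -1                         
  chi_3 (2d, j=1)            2             2*cos(2*pi/9)        2*cos(4*pi/9)        -1                   -2*cos(pi/9)         0                          
  chi_4 (2d, j=2)            2             2*cos(4*pi/9)        -2*cos(pi/9)         -1                   2*cos(2*pi/9)        0                          
  chi_5 (2d, j=3)            2             -1                   -1                   2                    -1                   0                          
  chi_6 (2d, j=4)            2             -2*cos(pi/9)         2*cos(2*pi/9)        -1                   2*cos(4*pi/9)        0                          

Spot check: chi_1 (triv) on {r^2, r^7} = 1.

Explanation: D_9 has order 2*9 = 18 with 6 conjugacy classes, hence 6 irreducibles. Sum of squared dims 1 + 1 + 4 + 4 + 4 + 4 = 18 = |G|. Linear characters come from the abelianisation; the 2-dimensional irreps have character r^k -> 2*cos(2*pi*j*k/9), reflections -> 0.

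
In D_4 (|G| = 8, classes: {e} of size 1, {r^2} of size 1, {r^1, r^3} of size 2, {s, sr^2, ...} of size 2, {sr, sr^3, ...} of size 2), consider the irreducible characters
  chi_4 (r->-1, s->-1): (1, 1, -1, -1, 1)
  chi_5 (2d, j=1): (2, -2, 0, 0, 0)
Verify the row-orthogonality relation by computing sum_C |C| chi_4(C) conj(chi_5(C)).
Sum = 0; so <chi_4, chi_5> = 0 (distinct irreducibles are orthogonal).

Compute term by term over conjugacy classes (|C| * chi_4(C) * conj(chi_5(C))):
  1*(1)*conj(2) + 1*(1)*conj(-2) + 2*(-1)*conj(0) + 2*(-1)*conj(0) + 2*(1)*conj(0)
  = (2) + (-2) + (0) + (0) + (0)
  = 0.
Dividing by |G| = 8 gives 0/8 = 0, matching the row-orthogonality relation <chi_4, chi_5> = [chi_4 = chi_5].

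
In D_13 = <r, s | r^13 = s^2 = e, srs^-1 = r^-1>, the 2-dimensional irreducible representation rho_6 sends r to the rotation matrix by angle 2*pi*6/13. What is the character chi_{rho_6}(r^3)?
chi_{rho_6}(r^3) = 2*cos(2*pi*6*3/13) = -2*cos(3*pi/13)

Reasoning: rho_6(r^3) is rotation by angle 2*pi*6*3/13, whose trace is 2*cos(2*pi*6*3/13) = -2*cos(3*pi/13).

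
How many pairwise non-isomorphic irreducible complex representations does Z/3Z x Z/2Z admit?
6

Solution. The number of irreducible complex representations of a finite group equals its number of conjugacy classes. Z/3Z x Z/2Z is abelian of order 6, so every element is its own conjugacy class: 6 classes, so Z/3Z x Z/2Z (order 6) has exactly 6 irreducible complex representations.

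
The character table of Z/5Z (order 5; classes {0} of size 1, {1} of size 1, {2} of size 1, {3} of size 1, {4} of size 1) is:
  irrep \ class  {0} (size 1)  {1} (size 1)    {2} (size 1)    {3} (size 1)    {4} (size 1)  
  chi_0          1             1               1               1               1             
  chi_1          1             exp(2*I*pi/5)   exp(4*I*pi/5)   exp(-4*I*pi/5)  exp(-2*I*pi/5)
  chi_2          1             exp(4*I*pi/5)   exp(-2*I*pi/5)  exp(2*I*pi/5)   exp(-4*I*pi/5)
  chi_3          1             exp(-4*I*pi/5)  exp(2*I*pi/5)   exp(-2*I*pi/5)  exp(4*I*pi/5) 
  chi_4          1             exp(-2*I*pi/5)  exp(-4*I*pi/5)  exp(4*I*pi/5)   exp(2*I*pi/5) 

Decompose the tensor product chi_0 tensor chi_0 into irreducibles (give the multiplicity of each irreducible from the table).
chi_0 tensor chi_0 = chi_0 (all other irreducibles have multiplicity 0).

Justification: The character of a tensor product is the pointwise product (chi_0 * chi_0)(C) = chi_0(C) * chi_0(C):
  {0}: (1)*(1), {1}: (1)*(1), {2}: (1)*(1), {3}: (1)*(1), {4}: (1)*(1)
so (chi_0 * chi_0) takes values
  {0} -> 1, {1} -> 1, {2} -> 1, {3} -> 1, {4} -> 1.
Now take the inner product of this character with each irreducible chi from the table, <chi_0*chi_0, chi> = (1/5) sum_C |C| (chi_0*chi_0)(C) conj(chi(C)):
  <chi_0*chi_0, chi_0> = (1/5)[1*(1)*conj(1) + 1*(1)*conj(1) + 1*(1)*conj(1) + 1*(1)*conj(1) + 1*(1)*conj(1)]
      = (1/5)[(1) + (1) + (1) + (1) + (1)] = 5/5 = 1
  <chi_0*chi_0, chi_1> = (1/5)[1*(1)*conj(1) + 1*(1)*conj(exp(2*I*pi/5)) + 1*(1)*conj(exp(4*I*pi/5)) + 1*(1)*conj(exp(-4*I*pi/5)) + 1*(1)*conj(exp(-2*I*pi/5))]
      = (1/5)[(1) + (exp(-2*I*pi/5)) + (exp(-4*I*pi/5)) + (exp(4*I*pi/5)) + (exp(2*I*pi/5))] = 0/5 = 0
  <chi_0*chi_0, chi_2> = (1/5)[1*(1)*conj(1) + 1*(1)*conj(exp(4*I*pi/5)) + 1*(1)*conj(exp(-2*I*pi/5)) + 1*(1)*conj(exp(2*I*pi/5)) + 1*(1)*conj(exp(-4*I*pi/5))]
      = (1/5)[(1) + (exp(-4*I*pi/5)) + (exp(2*I*pi/5)) + (exp(-2*I*pi/5)) + (exp(4*I*pi/5))] = 0/5 = 0
  <chi_0*chi_0, chi_3> = (1/5)[1*(1)*conj(1) + 1*(1)*conj(exp(-4*I*pi/5)) + 1*(1)*conj(exp(2*I*pi/5)) + 1*(1)*conj(exp(-2*I*pi/5)) + 1*(1)*conj(exp(4*I*pi/5))]
      = (1/5)[(1) + (exp(4*I*pi/5)) + (exp(-2*I*pi/5)) + (exp(2*I*pi/5)) + (exp(-4*I*pi/5))] = 0/5 = 0
  <chi_0*chi_0, chi_4> = (1/5)[1*(1)*conj(1) + 1*(1)*conj(exp(-2*I*pi/5)) + 1*(1)*conj(exp(-4*I*pi/5)) + 1*(1)*conj(exp(4*I*pi/5)) + 1*(1)*conj(exp(2*I*pi/5))]
      = (1/5)[(1) + (exp(2*I*pi/5)) + (exp(4*I*pi/5)) + (exp(-4*I*pi/5)) + (exp(-2*I*pi/5))] = 0/5 = 0
(Exp terms are combined using exp(i*s)*conj(exp(i*t)) = exp(i*(s-t)), and sums of them are collapsed using the identity that for every m > 1 the m distinct m-th roots of unity sum to 0, e.g. 1 + exp(2*I*pi/3) + exp(-2*I*pi/3) = 0.)
Hence the multiplicities are chi_0: 1. Dimension check: dim(chi_0)*dim(chi_0) = 1*1 = 1 and sum (mult * dim) = 1*1 = 1.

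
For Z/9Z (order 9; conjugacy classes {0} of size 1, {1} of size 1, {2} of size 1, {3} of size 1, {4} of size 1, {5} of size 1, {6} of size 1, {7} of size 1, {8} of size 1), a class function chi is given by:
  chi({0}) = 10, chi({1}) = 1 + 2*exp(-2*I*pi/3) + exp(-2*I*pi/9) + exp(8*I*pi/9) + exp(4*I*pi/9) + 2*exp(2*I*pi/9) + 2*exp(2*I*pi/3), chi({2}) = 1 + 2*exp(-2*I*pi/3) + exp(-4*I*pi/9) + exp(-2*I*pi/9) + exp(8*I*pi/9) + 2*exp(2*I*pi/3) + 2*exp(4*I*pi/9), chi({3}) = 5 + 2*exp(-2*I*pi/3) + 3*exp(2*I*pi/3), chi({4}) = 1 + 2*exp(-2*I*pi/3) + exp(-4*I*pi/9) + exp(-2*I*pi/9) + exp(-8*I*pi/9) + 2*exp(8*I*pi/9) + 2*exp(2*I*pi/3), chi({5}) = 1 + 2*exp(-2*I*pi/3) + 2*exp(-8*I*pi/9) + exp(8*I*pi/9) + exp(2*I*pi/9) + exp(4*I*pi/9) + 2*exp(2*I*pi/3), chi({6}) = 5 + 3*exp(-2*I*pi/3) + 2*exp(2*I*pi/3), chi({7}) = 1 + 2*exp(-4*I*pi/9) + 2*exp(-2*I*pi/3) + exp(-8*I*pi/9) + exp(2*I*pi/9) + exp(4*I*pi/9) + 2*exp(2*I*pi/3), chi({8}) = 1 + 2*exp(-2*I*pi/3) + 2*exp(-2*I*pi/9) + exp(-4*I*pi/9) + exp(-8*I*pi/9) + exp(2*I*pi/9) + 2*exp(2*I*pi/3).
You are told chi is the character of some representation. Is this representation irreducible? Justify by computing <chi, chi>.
Not irreducible (reducible): <chi, chi> = 16 > 1.

<chi, chi> = (1/|G|) sum_C |C| * |chi(C)|^2 = (1/9)[1*|10|^2 + 1*|1 + 2*exp(-2*I*pi/3) + exp(-2*I*pi/9) + exp(8*I*pi/9) + exp(4*I*pi/9) + 2*exp(2*I*pi/9) + 2*exp(2*I*pi/3)|^2 + 1*|1 + 2*exp(-2*I*pi/3) + exp(-4*I*pi/9) + exp(-2*I*pi/9) + exp(8*I*pi/9) + 2*exp(2*I*pi/3) + 2*exp(4*I*pi/9)|^2 + 1*|5 + 2*exp(-2*I*pi/3) + 3*exp(2*I*pi/3)|^2 + 1*|1 + 2*exp(-2*I*pi/3) + exp(-4*I*pi/9) + exp(-2*I*pi/9) + exp(-8*I*pi/9) + 2*exp(8*I*pi/9) + 2*exp(2*I*pi/3)|^2 + 1*|1 + 2*exp(-2*I*pi/3) + 2*exp(-8*I*pi/9) + exp(8*I*pi/9) + exp(2*I*pi/9) + exp(4*I*pi/9) + 2*exp(2*I*pi/3)|^2 + 1*|5 + 3*exp(-2*I*pi/3) + 2*exp(2*I*pi/3)|^2 + 1*|1 + 2*exp(-4*I*pi/9) + 2*exp(-2*I*pi/3) + exp(-8*I*pi/9) + exp(2*I*pi/9) + exp(4*I*pi/9) + 2*exp(2*I*pi/3)|^2 + 1*|1 + 2*exp(-2*I*pi/3) + 2*exp(-2*I*pi/9) + exp(-4*I*pi/9) + exp(-8*I*pi/9) + exp(2*I*pi/9) + 2*exp(2*I*pi/3)|^2]
  = (1/9)[(100) + (16 + 12*exp(-4*I*pi/9) + 11*exp(-2*I*pi/3) + 9*exp(-2*I*pi/9) + 10*exp(-8*I*pi/9) + 10*exp(8*I*pi/9) + 9*exp(2*I*pi/9) + 11*exp(2*I*pi/3) + 12*exp(4*I*pi/9)) + (16 + 11*exp(-2*I*pi/3) + 9*exp(-4*I*pi/9) + 10*exp(-2*I*pi/9) + 12*exp(-8*I*pi/9) + 12*exp(8*I*pi/9) + 10*exp(2*I*pi/9) + 9*exp(4*I*pi/9) + 11*exp(2*I*pi/3)) + (7) + (16 + 10*exp(-4*I*pi/9) + 11*exp(-2*I*pi/3) + 12*exp(-2*I*pi/9) + 9*exp(-8*I*pi/9) + 9*exp(8*I*pi/9) + 12*exp(2*I*pi/9) + 11*exp(2*I*pi/3) + 10*exp(4*I*pi/9)) + (16 + 10*exp(-4*I*pi/9) + 11*exp(-2*I*pi/3) + 12*exp(-2*I*pi/9) + 9*exp(-8*I*pi/9) + 9*exp(8*I*pi/9) + 12*exp(2*I*pi/9) + 11*exp(2*I*pi/3) + 10*exp(4*I*pi/9)) + (7) + (16 + 11*exp(-2*I*pi/3) + 9*exp(-4*I*pi/9) + 10*exp(-2*I*pi/9) + 12*exp(-8*I*pi/9) + 12*exp(8*I*pi/9) + 10*exp(2*I*pi/9) + 9*exp(4*I*pi/9) + 11*exp(2*I*pi/3)) + (16 + 12*exp(-4*I*pi/9) + 11*exp(-2*I*pi/3) + 9*exp(-2*I*pi/9) + 10*exp(-8*I*pi/9) + 10*exp(8*I*pi/9) + 9*exp(2*I*pi/9) + 11*exp(2*I*pi/3) + 12*exp(4*I*pi/9))] = 144/9 = 16.
(Exp terms are combined using exp(i*s)*conj(exp(i*t)) = exp(i*(s-t)), and sums of them are collapsed using the identity that for every m > 1 the m distinct m-th roots of unity sum to 0, e.g. 1 + exp(2*I*pi/3) + exp(-2*I*pi/3) = 0.)
A character is irreducible iff <chi, chi> = 1, so this representation is reducible.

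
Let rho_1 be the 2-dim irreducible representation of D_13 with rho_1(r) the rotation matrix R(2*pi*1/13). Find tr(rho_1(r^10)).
chi_{rho_1}(r^10) = 2*cos(2*pi*1*10/13) = 2*cos(6*pi/13)

Justification: rho_1(r^10) is rotation by angle 2*pi*1*10/13, whose trace is 2*cos(2*pi*1*10/13) = 2*cos(6*pi/13).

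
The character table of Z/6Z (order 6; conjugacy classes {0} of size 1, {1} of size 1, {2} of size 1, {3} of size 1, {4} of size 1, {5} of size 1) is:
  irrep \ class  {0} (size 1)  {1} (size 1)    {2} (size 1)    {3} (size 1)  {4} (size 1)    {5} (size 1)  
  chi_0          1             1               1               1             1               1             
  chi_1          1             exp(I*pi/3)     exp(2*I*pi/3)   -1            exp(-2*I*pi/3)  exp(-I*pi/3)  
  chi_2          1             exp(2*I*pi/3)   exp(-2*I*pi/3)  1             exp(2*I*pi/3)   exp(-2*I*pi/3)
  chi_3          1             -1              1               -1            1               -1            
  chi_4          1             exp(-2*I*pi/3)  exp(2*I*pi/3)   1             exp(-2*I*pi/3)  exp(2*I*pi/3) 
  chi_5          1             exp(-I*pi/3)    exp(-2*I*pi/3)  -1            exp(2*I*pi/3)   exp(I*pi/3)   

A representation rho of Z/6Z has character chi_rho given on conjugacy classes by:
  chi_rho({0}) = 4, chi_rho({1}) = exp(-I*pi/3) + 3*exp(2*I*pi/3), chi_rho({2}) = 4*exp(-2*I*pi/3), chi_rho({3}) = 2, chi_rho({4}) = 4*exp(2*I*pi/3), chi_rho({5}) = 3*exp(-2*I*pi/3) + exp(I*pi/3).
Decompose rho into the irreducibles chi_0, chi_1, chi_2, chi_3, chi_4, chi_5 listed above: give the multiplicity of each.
Multiplicities: chi_0: 0, chi_1: 0, chi_2: 3, chi_3: 0, chi_4: 0, chi_5: 1.

Justification: Use <chi_rho, chi> = (1/|G|) sum_C |C| * chi_rho(C) * conj(chi(C)) with |G| = 6 for each irreducible chi in the table:
  <chi_rho, chi_0> = (1/6)[1*(4)*conj(1) + 1*(exp(-I*pi/3) + 3*exp(2*I*pi/3))*conj(1) + 1*(4*exp(-2*I*pi/3))*conj(1) + 1*(2)*conj(1) + 1*(4*exp(2*I*pi/3))*conj(1) + 1*(3*exp(-2*I*pi/3) + exp(I*pi/3))*conj(1)]
      = (1/6)[(4) + (exp(-I*pi/3) + 3*exp(2*I*pi/3)) + (4*exp(-2*I*pi/3)) + (2) + (4*exp(2*I*pi/3)) + (3*exp(-2*I*pi/3) + exp(I*pi/3))] = 0/6 = 0
  <chi_rho, chi_1> = (1/6)[1*(4)*conj(1) + 1*(exp(-I*pi/3) + 3*exp(2*I*pi/3))*conj(exp(I*pi/3)) + 1*(4*exp(-2*I*pi/3))*conj(exp(2*I*pi/3)) + 1*(2)*conj(-1) + 1*(4*exp(2*I*pi/3))*conj(exp(-2*I*pi/3)) + 1*(3*exp(-2*I*pi/3) + exp(I*pi/3))*conj(exp(-I*pi/3))]
      = (1/6)[(4) + (exp(-2*I*pi/3) + 3*exp(I*pi/3)) + (4*exp(2*I*pi/3)) + (-2) + (4*exp(-2*I*pi/3)) + (3*exp(-I*pi/3) + exp(2*I*pi/3))] = 0/6 = 0
  <chi_rho, chi_2> = (1/6)[1*(4)*conj(1) + 1*(exp(-I*pi/3) + 3*exp(2*I*pi/3))*conj(exp(2*I*pi/3)) + 1*(4*exp(-2*I*pi/3))*conj(exp(-2*I*pi/3)) + 1*(2)*conj(1) + 1*(4*exp(2*I*pi/3))*conj(exp(2*I*pi/3)) + 1*(3*exp(-2*I*pi/3) + exp(I*pi/3))*conj(exp(-2*I*pi/3))]
      = (1/6)[(4) + (2) + (4) + (2) + (4) + (2)] = 18/6 = 3
  <chi_rho, chi_3> = (1/6)[1*(4)*conj(1) + 1*(exp(-I*pi/3) + 3*exp(2*I*pi/3))*conj(-1) + 1*(4*exp(-2*I*pi/3))*conj(1) + 1*(2)*conj(-1) + 1*(4*exp(2*I*pi/3))*conj(1) + 1*(3*exp(-2*I*pi/3) + exp(I*pi/3))*conj(-1)]
      = (1/6)[(4) + (-3*exp(2*I*pi/3) - exp(-I*pi/3)) + (4*exp(-2*I*pi/3)) + (-2) + (4*exp(2*I*pi/3)) + (-exp(I*pi/3) - 3*exp(-2*I*pi/3))] = 0/6 = 0
  <chi_rho, chi_4> = (1/6)[1*(4)*conj(1) + 1*(exp(-I*pi/3) + 3*exp(2*I*pi/3))*conj(exp(-2*I*pi/3)) + 1*(4*exp(-2*I*pi/3))*conj(exp(2*I*pi/3)) + 1*(2)*conj(1) + 1*(4*exp(2*I*pi/3))*conj(exp(-2*I*pi/3)) + 1*(3*exp(-2*I*pi/3) + exp(I*pi/3))*conj(exp(2*I*pi/3))]
      = (1/6)[(4) + (3*exp(-2*I*pi/3) + exp(I*pi/3)) + (4*exp(2*I*pi/3)) + (2) + (4*exp(-2*I*pi/3)) + (exp(-I*pi/3) + 3*exp(2*I*pi/3))] = 0/6 = 0
  <chi_rho, chi_5> = (1/6)[1*(4)*conj(1) + 1*(exp(-I*pi/3) + 3*exp(2*I*pi/3))*conj(exp(-I*pi/3)) + 1*(4*exp(-2*I*pi/3))*conj(exp(-2*I*pi/3)) + 1*(2)*conj(-1) + 1*(4*exp(2*I*pi/3))*conj(exp(2*I*pi/3)) + 1*(3*exp(-2*I*pi/3) + exp(I*pi/3))*conj(exp(I*pi/3))]
      = (1/6)[(4) + (-2) + (4) + (-2) + (4) + (-2)] = 6/6 = 1
(Exp terms are combined using exp(i*s)*conj(exp(i*t)) = exp(i*(s-t)), and sums of them are collapsed using the identity that for every m > 1 the m distinct m-th roots of unity sum to 0, e.g. 1 + exp(2*I*pi/3) + exp(-2*I*pi/3) = 0.)
Dimension check: dim(rho) = sum (mult * dim) = 0*1 + 0*1 + 3*1 + 0*1 + 0*1 + 1*1 = 4 = chi_rho(e) = 4.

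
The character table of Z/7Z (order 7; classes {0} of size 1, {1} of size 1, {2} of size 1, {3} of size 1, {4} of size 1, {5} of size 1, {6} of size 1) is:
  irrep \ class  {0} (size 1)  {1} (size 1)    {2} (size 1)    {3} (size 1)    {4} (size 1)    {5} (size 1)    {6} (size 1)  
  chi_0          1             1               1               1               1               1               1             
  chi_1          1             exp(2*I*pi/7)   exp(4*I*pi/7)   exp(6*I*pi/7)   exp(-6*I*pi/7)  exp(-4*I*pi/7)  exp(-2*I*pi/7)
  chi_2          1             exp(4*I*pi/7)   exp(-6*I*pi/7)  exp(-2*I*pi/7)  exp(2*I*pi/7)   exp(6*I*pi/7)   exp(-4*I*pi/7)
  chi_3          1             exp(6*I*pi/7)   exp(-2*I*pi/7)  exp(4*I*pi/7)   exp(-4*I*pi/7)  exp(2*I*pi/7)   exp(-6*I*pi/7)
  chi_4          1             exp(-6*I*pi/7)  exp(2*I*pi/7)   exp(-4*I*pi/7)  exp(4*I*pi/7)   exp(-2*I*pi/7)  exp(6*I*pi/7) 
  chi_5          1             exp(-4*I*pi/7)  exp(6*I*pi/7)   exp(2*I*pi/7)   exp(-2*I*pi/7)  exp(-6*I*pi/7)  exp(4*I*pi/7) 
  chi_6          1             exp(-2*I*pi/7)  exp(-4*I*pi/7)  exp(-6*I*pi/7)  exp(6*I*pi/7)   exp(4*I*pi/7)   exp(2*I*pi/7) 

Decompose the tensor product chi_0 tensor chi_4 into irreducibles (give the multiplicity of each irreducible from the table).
chi_0 tensor chi_4 = chi_4 (all other irreducibles have multiplicity 0).

Working: The character of a tensor product is the pointwise product (chi_0 * chi_4)(C) = chi_0(C) * chi_4(C):
  {0}: (1)*(1), {1}: (1)*(exp(-6*I*pi/7)), {2}: (1)*(exp(2*I*pi/7)), {3}: (1)*(exp(-4*I*pi/7)), {4}: (1)*(exp(4*I*pi/7)), {5}: (1)*(exp(-2*I*pi/7)), {6}: (1)*(exp(6*I*pi/7))
so (chi_0 * chi_4) takes values
  {0} -> 1, {1} -> exp(-6*I*pi/7), {2} -> exp(2*I*pi/7), {3} -> exp(-4*I*pi/7), {4} -> exp(4*I*pi/7), {5} -> exp(-2*I*pi/7), {6} -> exp(6*I*pi/7).
Now take the inner product of this character with each irreducible chi from the table, <chi_0*chi_4, chi> = (1/7) sum_C |C| (chi_0*chi_4)(C) conj(chi(C)):
  <chi_0*chi_4, chi_0> = (1/7)[1*(1)*conj(1) + 1*(exp(-6*I*pi/7))*conj(1) + 1*(exp(2*I*pi/7))*conj(1) + 1*(exp(-4*I*pi/7))*conj(1) + 1*(exp(4*I*pi/7))*conj(1) + 1*(exp(-2*I*pi/7))*conj(1) + 1*(exp(6*I*pi/7))*conj(1)]
      = (1/7)[(1) + (exp(-6*I*pi/7)) + (exp(2*I*pi/7)) + (exp(-4*I*pi/7)) + (exp(4*I*pi/7)) + (exp(-2*I*pi/7)) + (exp(6*I*pi/7))] = 0/7 = 0
  <chi_0*chi_4, chi_1> = (1/7)[1*(1)*conj(1) + 1*(exp(-6*I*pi/7))*conj(exp(2*I*pi/7)) + 1*(exp(2*I*pi/7))*conj(exp(4*I*pi/7)) + 1*(exp(-4*I*pi/7))*conj(exp(6*I*pi/7)) + 1*(exp(4*I*pi/7))*conj(exp(-6*I*pi/7)) + 1*(exp(-2*I*pi/7))*conj(exp(-4*I*pi/7)) + 1*(exp(6*I*pi/7))*conj(exp(-2*I*pi/7))]
      = (1/7)[(1) + (exp(6*I*pi/7)) + (exp(-2*I*pi/7)) + (exp(4*I*pi/7)) + (exp(-4*I*pi/7)) + (exp(2*I*pi/7)) + (exp(-6*I*pi/7))] = 0/7 = 0
  <chi_0*chi_4, chi_2> = (1/7)[1*(1)*conj(1) + 1*(exp(-6*I*pi/7))*conj(exp(4*I*pi/7)) + 1*(exp(2*I*pi/7))*conj(exp(-6*I*pi/7)) + 1*(exp(-4*I*pi/7))*conj(exp(-2*I*pi/7)) + 1*(exp(4*I*pi/7))*conj(exp(2*I*pi/7)) + 1*(exp(-2*I*pi/7))*conj(exp(6*I*pi/7)) + 1*(exp(6*I*pi/7))*conj(exp(-4*I*pi/7))]
      = (1/7)[(1) + (exp(4*I*pi/7)) + (exp(-6*I*pi/7)) + (exp(-2*I*pi/7)) + (exp(2*I*pi/7)) + (exp(6*I*pi/7)) + (exp(-4*I*pi/7))] = 0/7 = 0
  <chi_0*chi_4, chi_3> = (1/7)[1*(1)*conj(1) + 1*(exp(-6*I*pi/7))*conj(exp(6*I*pi/7)) + 1*(exp(2*I*pi/7))*conj(exp(-2*I*pi/7)) + 1*(exp(-4*I*pi/7))*conj(exp(4*I*pi/7)) + 1*(exp(4*I*pi/7))*conj(exp(-4*I*pi/7)) + 1*(exp(-2*I*pi/7))*conj(exp(2*I*pi/7)) + 1*(exp(6*I*pi/7))*conj(exp(-6*I*pi/7))]
      = (1/7)[(1) + (exp(2*I*pi/7)) + (exp(4*I*pi/7)) + (exp(6*I*pi/7)) + (exp(-6*I*pi/7)) + (exp(-4*I*pi/7)) + (exp(-2*I*pi/7))] = 0/7 = 0
  <chi_0*chi_4, chi_4> = (1/7)[1*(1)*conj(1) + 1*(exp(-6*I*pi/7))*conj(exp(-6*I*pi/7)) + 1*(exp(2*I*pi/7))*conj(exp(2*I*pi/7)) + 1*(exp(-4*I*pi/7))*conj(exp(-4*I*pi/7)) + 1*(exp(4*I*pi/7))*conj(exp(4*I*pi/7)) + 1*(exp(-2*I*pi/7))*conj(exp(-2*I*pi/7)) + 1*(exp(6*I*pi/7))*conj(exp(6*I*pi/7))]
      = (1/7)[(1) + (1) + (1) + (1) + (1) + (1) + (1)] = 7/7 = 1
  <chi_0*chi_4, chi_5> = (1/7)[1*(1)*conj(1) + 1*(exp(-6*I*pi/7))*conj(exp(-4*I*pi/7)) + 1*(exp(2*I*pi/7))*conj(exp(6*I*pi/7)) + 1*(exp(-4*I*pi/7))*conj(exp(2*I*pi/7)) + 1*(exp(4*I*pi/7))*conj(exp(-2*I*pi/7)) + 1*(exp(-2*I*pi/7))*conj(exp(-6*I*pi/7)) + 1*(exp(6*I*pi/7))*conj(exp(4*I*pi/7))]
      = (1/7)[(1) + (exp(-2*I*pi/7)) + (exp(-4*I*pi/7)) + (exp(-6*I*pi/7)) + (exp(6*I*pi/7)) + (exp(4*I*pi/7)) + (exp(2*I*pi/7))] = 0/7 = 0
  <chi_0*chi_4, chi_6> = (1/7)[1*(1)*conj(1) + 1*(exp(-6*I*pi/7))*conj(exp(-2*I*pi/7)) + 1*(exp(2*I*pi/7))*conj(exp(-4*I*pi/7)) + 1*(exp(-4*I*pi/7))*conj(exp(-6*I*pi/7)) + 1*(exp(4*I*pi/7))*conj(exp(6*I*pi/7)) + 1*(exp(-2*I*pi/7))*conj(exp(4*I*pi/7)) + 1*(exp(6*I*pi/7))*conj(exp(2*I*pi/7))]
      = (1/7)[(1) + (exp(-4*I*pi/7)) + (exp(6*I*pi/7)) + (exp(2*I*pi/7)) + (exp(-2*I*pi/7)) + (exp(-6*I*pi/7)) + (exp(4*I*pi/7))] = 0/7 = 0
(Exp terms are combined using exp(i*s)*conj(exp(i*t)) = exp(i*(s-t)), and sums of them are collapsed using the identity that for every m > 1 the m distinct m-th roots of unity sum to 0, e.g. 1 + exp(2*I*pi/3) + exp(-2*I*pi/3) = 0.)
Hence the multiplicities are chi_4: 1. Dimension check: dim(chi_0)*dim(chi_4) = 1*1 = 1 and sum (mult * dim) = 1*1 = 1.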